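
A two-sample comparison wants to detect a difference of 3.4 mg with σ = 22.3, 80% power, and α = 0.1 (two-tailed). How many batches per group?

n per group = 2(z_α/2 + z_β)²σ²/d² = 2×(1.645 + 0.84)²×22.3²/3.4² = 531.3 → n = 532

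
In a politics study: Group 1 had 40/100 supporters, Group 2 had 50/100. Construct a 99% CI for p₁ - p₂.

p̂₁ = 0.4, p̂₂ = 0.5. Difference = -0.1. CI = (-0.28, 0.08)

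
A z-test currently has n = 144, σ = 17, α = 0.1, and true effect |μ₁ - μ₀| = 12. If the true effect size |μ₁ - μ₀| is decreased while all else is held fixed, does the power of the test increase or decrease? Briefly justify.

Power decreases: a smaller true effect decreases the non-centrality λ = |μ₁ - μ₀|/(σ/√n).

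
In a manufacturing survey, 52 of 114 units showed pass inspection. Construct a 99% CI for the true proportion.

p̂ = 0.456. CI = p̂ ± z*√(p̂(1-p̂)/n) = (0.336, 0.576)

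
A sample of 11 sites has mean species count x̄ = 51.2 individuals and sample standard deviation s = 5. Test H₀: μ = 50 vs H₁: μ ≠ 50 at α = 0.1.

t = (x̄ - μ₀)/(s/√n) = (51.2 - 50)/(5/√11) = 0.796. df = 10, critical t = ±1.812. Fail to reject H₀.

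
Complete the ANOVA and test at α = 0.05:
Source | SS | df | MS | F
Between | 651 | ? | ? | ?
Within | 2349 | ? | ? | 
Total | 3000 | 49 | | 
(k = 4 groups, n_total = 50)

df_between = 3, df_within = 46. MS_between = 217.0, MS_within = 51.07. F = 4.249, F_crit ≈ 2.807. Reject H₀.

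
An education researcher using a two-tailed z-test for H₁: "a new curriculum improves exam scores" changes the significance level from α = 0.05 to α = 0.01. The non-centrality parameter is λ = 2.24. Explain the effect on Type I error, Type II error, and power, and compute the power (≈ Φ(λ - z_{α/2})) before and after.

Decreasing α from 0.05 to 0.01:
• Type I error rate decreases (α is the Type I rate by definition).
• Critical value moves from z_{α/2} = 1.96 to 2.576, so power = Φ(λ - z_{α/2}) goes from Φ(2.24 - 1.96) = 0.61 to Φ(2.24 - 2.576) = 0.368.
• Type II error rate β = 1 - power therefore increases (0.39 → 0.632).
Appropriate when false positives are costly — here, adopting a curriculum that gives no real benefit — disruption for nothing.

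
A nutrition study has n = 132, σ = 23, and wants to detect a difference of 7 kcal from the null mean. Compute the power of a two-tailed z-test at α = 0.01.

SE = σ/√n = 23/√132 = 2.002. Non-centrality λ = d/SE = 7/2.002 = 3.497. Power ≈ Φ(λ - z_{α/2}) = Φ(3.497 - 2.576) = Φ(0.921) = 0.821.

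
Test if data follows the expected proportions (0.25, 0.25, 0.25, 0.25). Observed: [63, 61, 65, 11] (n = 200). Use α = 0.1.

Expected: [50.0, 50.0, 50.0, 50.0]. χ² = 40.72. df = 3, critical = 6.251. Reject H₀.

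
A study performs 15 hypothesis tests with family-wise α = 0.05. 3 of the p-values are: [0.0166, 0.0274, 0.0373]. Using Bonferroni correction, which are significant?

Bonferroni α = 0.05/15 = 0.00333. None of the given p-values are significant.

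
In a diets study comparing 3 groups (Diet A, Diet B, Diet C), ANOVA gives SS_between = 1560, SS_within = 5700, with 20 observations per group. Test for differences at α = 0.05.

df_between = 2, df_within = 57. F = MS_between/MS_within = 780.0/100.0 = 7.8. F_crit ≈ 3.159. Reject H₀. At least one mean differs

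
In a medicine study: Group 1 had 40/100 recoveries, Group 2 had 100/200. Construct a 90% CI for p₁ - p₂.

p̂₁ = 0.4, p̂₂ = 0.5. Difference = -0.1. CI = (-0.199, -0.001)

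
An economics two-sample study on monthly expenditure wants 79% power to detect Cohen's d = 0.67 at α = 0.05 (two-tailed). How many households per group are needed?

z_{α/2} = 1.96, z_β = Φ⁻¹(0.79) = 0.806. For medium effect (d = 0.67): n per group = 2(z_{α/2} + z_β)²/d² = 2(1.96 + 0.806)²/0.67² = 34.1 → 35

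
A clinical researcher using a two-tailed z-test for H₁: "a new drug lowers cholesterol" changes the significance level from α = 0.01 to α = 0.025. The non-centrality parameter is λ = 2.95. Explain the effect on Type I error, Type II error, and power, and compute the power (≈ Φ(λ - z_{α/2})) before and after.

Increasing α from 0.01 to 0.025:
• Type I error rate increases (α is the Type I rate by definition).
• Critical value moves from z_{α/2} = 2.576 to 2.241, so power = Φ(λ - z_{α/2}) goes from Φ(2.95 - 2.576) = 0.646 to Φ(2.95 - 2.241) = 0.761.
• Type II error rate β = 1 - power therefore decreases (0.354 → 0.239).
Appropriate when false negatives are costly — here, shelving an effective drug — patients miss out on a treatment that would have helped.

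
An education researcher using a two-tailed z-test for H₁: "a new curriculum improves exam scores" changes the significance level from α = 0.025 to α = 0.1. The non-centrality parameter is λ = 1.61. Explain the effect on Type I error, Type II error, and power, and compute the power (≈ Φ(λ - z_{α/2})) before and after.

Increasing α from 0.025 to 0.1:
• Type I error rate increases (α is the Type I rate by definition).
• Critical value moves from z_{α/2} = 2.241 to 1.645, so power = Φ(λ - z_{α/2}) goes from Φ(1.61 - 2.241) = 0.264 to Φ(1.61 - 1.645) = 0.486.
• Type II error rate β = 1 - power therefore decreases (0.736 → 0.514).
Appropriate when false negatives are costly — here, keeping the old curriculum when the new one would have helped students.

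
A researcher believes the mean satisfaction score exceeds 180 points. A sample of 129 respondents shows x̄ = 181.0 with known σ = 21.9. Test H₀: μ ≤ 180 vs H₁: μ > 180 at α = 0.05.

z = 0.519. Critical value: 1.645. Fail to reject H₀.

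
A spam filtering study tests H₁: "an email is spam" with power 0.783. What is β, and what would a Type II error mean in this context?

β = 1 - power = 1 - 0.783 = 0.217. A Type II error is failing to reject H₀ when H₀ is false (false negative) — here, failing to conclude that an email is spam when in fact it is true. Consequence: a spam email lands in the inbox.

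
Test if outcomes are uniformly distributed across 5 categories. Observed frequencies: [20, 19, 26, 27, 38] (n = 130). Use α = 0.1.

Expected = 26 each. χ² = Σ(O-E)²/E = 8.846. df = 4, critical value = 7.779. Reject H₀.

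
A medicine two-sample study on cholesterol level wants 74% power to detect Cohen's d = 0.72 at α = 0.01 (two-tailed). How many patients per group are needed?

z_{α/2} = 2.576, z_β = Φ⁻¹(0.74) = 0.643. For medium effect (d = 0.72): n per group = 2(z_{α/2} + z_β)²/d² = 2(2.576 + 0.643)²/0.72² = 40.0 → 40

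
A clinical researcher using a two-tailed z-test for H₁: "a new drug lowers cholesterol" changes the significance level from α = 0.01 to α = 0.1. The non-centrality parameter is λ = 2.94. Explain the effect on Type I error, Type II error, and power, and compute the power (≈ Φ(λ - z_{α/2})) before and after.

Increasing α from 0.01 to 0.1:
• Type I error rate increases (α is the Type I rate by definition).
• Critical value moves from z_{α/2} = 2.576 to 1.645, so power = Φ(λ - z_{α/2}) goes from Φ(2.94 - 2.576) = 0.642 to Φ(2.94 - 1.645) = 0.902.
• Type II error rate β = 1 - power therefore decreases (0.358 → 0.098).
Appropriate when false negatives are costly — here, shelving an effective drug — patients miss out on a treatment that would have helped.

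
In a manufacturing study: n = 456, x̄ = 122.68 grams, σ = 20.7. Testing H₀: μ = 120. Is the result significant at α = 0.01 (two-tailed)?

z = (122.68 - 120)/(20.7/√456) = 2.765. Since |z| > 2.576, significant at α = 0.01.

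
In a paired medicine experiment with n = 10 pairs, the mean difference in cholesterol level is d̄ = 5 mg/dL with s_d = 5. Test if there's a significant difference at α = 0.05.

t = d̄/(s_d/√n) = 5/(5/√10) = 3.162. df = 9, critical t = ±2.262. Reject H₀.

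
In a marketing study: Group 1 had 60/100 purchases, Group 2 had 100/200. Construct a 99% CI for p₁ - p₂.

p̂₁ = 0.6, p̂₂ = 0.5. Difference = 0.1. CI = (-0.056, 0.256)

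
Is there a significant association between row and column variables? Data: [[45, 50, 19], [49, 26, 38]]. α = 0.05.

χ² = 14.078. df = 2, critical = 5.991. Reject H₀. Variables are dependent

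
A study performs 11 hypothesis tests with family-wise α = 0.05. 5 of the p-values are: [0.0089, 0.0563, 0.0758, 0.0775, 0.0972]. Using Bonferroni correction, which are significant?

Bonferroni α = 0.05/11 = 0.00455. None of the given p-values are significant.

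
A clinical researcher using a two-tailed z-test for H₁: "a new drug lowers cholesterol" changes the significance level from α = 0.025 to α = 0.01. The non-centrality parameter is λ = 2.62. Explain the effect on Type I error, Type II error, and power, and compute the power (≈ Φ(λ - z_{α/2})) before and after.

Decreasing α from 0.025 to 0.01:
• Type I error rate decreases (α is the Type I rate by definition).
• Critical value moves from z_{α/2} = 2.241 to 2.576, so power = Φ(λ - z_{α/2}) goes from Φ(2.62 - 2.241) = 0.648 to Φ(2.62 - 2.576) = 0.518.
• Type II error rate β = 1 - power therefore increases (0.352 → 0.482).
Appropriate when false positives are costly — here, approving an ineffective drug — patients take a useless medication and may skip effective alternatives.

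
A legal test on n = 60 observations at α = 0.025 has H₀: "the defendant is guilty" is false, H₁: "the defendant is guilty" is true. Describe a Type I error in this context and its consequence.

Type I error: rejecting H₀ when it is true — concluding that the defendant is guilty when in fact it is not. Consequence: convicting an innocent person.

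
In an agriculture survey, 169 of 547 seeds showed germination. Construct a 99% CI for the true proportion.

p̂ = 0.309. CI = p̂ ± z*√(p̂(1-p̂)/n) = (0.258, 0.36)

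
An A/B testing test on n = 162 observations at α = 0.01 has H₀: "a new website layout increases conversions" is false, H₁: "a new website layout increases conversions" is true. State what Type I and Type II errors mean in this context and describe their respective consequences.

Type I (false positive): concluding that a new website layout increases conversions when it is not — rolling out a layout that doesn't actually help — wasted engineering effort. Type II (false negative): failing to conclude that a new website layout increases conversions when it is — discarding a layout that would have improved conversions — lost revenue. Which is costlier depends on domain priorities and is a judgement call rather than a statistical fact.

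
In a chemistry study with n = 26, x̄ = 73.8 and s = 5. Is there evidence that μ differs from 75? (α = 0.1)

t = (x̄ - μ₀)/(s/√n) = (73.8 - 75)/(5/√26) = -1.224. df = 25, critical t = ±1.708. Fail to reject H₀.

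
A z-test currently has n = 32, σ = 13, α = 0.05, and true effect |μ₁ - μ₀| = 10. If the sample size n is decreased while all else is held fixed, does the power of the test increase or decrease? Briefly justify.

Power decreases: a smaller n inflates the standard error σ/√n, pulling the sampling distribution under H₁ back toward the critical value.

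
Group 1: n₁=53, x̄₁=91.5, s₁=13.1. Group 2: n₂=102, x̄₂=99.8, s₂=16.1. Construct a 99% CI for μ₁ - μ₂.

Difference = -8.3. SE = √(13.1²/53 + 16.1²/102) = 2.404. CI = (-14.49, -2.11)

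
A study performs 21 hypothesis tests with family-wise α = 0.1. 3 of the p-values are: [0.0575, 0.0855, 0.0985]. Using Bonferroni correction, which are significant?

Bonferroni α = 0.1/21 = 0.00476. None of the given p-values are significant.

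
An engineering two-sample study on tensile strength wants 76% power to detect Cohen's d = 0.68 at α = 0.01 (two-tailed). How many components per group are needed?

z_{α/2} = 2.576, z_β = Φ⁻¹(0.76) = 0.706. For medium effect (d = 0.68): n per group = 2(z_{α/2} + z_β)²/d² = 2(2.576 + 0.706)²/0.68² = 46.6 → 47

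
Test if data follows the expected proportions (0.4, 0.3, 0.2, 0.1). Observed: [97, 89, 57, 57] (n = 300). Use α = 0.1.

Expected: [120.0, 90.0, 60.0, 30.0]. χ² = 28.869. df = 3, critical = 6.251. Reject H₀.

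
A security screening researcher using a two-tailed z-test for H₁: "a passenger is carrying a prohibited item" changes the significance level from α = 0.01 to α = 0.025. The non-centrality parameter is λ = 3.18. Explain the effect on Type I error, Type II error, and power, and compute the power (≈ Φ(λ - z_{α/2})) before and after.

Increasing α from 0.01 to 0.025:
• Type I error rate increases (α is the Type I rate by definition).
• Critical value moves from z_{α/2} = 2.576 to 2.241, so power = Φ(λ - z_{α/2}) goes from Φ(3.18 - 2.576) = 0.727 to Φ(3.18 - 2.241) = 0.826.
• Type II error rate β = 1 - power therefore decreases (0.273 → 0.174).
Appropriate when false negatives are costly — here, letting a prohibited item through — security breach.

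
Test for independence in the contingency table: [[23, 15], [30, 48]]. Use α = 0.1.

χ² = 5.013. df = 1, critical = 2.706. Reject H₀. Variables are dependent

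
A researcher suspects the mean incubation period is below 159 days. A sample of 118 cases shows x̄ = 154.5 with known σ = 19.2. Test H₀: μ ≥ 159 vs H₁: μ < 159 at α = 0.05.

z = -2.546. Critical value: -1.645. Reject H₀.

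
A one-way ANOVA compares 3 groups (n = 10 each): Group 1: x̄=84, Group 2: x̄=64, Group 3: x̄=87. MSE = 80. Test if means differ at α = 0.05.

Grand mean = 78.33. SS_between = 3126.67, MS_between = 1563.33. F = 19.542, F_crit ≈ 3.354. Reject H₀.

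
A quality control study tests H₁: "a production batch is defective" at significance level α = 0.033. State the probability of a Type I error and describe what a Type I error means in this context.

P(Type I error) = α = 0.033. A Type I error is rejecting H₀ when H₀ is actually true (false positive) — here, concluding that a production batch is defective when in fact this is not the case. Consequence: scrapping a good batch — wasted material and cost for no reason.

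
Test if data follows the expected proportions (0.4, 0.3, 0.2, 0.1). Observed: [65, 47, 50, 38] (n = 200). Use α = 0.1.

Expected: [80.0, 60.0, 40.0, 20.0]. χ² = 24.329. df = 3, critical = 6.251. Reject H₀.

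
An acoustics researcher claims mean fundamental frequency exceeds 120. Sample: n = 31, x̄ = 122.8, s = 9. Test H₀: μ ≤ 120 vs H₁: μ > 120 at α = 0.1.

t = (122.8 - 120)/(9/√31) = 1.732, df = 30. Critical t = 1.31. Reject H₀.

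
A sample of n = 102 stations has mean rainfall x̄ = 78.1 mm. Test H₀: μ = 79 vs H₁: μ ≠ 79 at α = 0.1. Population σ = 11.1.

z = (x̄ - μ₀)/(σ/√n) = (78.1 - 79)/(11.1/√102) = -0.819. Critical value: ±1.645. Since |-0.819| ≤ 1.645, Fail to reject H₀.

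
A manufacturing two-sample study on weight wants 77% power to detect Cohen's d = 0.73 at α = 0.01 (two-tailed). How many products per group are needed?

z_{α/2} = 2.576, z_β = Φ⁻¹(0.77) = 0.739. For medium effect (d = 0.73): n per group = 2(z_{α/2} + z_β)²/d² = 2(2.576 + 0.739)²/0.73² = 41.2 → 42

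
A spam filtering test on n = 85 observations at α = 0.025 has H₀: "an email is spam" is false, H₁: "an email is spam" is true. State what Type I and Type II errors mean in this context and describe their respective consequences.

Type I (false positive): concluding that an email is spam when it is not — a legitimate email is sent to the spam folder and the user misses it. Type II (false negative): failing to conclude that an email is spam when it is — a spam email lands in the inbox. Which is costlier depends on domain priorities and is a judgement call rather than a statistical fact.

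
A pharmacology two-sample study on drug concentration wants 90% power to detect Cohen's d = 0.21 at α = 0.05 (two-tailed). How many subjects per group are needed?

z_{α/2} = 1.96, z_β = Φ⁻¹(0.9) = 1.282. For small effect (d = 0.21): n per group = 2(z_{α/2} + z_β)²/d² = 2(1.96 + 1.282)²/0.21² = 476.7 → 477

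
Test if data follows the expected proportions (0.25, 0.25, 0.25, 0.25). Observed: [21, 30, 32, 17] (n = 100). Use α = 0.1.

Expected: [25.0, 25.0, 25.0, 25.0]. χ² = 6.16. df = 3, critical = 6.251. Fail to reject H₀.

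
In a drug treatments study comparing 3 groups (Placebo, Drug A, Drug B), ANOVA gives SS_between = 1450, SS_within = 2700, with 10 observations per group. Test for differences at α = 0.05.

df_between = 2, df_within = 27. F = MS_between/MS_within = 725.0/100.0 = 7.25. F_crit ≈ 3.354. Reject H₀. At least one mean differs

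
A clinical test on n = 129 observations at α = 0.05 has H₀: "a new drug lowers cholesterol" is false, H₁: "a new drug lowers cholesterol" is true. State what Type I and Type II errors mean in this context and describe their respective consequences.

Type I (false positive): concluding that a new drug lowers cholesterol when it is not — approving an ineffective drug — patients take a useless medication and may skip effective alternatives. Type II (false negative): failing to conclude that a new drug lowers cholesterol when it is — shelving an effective drug — patients miss out on a treatment that would have helped. Which is costlier depends on domain priorities and is a judgement call rather than a statistical fact.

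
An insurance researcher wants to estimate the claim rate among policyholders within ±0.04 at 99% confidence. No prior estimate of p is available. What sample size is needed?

Conservative approach: use p = 0.5 (maximizes p(1-p) = 0.25). n = z²(0.25)/E² = 2.576²×0.25/0.04² = 1036.8 → n = 1037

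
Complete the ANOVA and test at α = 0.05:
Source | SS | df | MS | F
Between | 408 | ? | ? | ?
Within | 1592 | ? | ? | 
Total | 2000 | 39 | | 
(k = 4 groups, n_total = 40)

df_between = 3, df_within = 36. MS_between = 136.0, MS_within = 44.22. F = 3.075, F_crit ≈ 2.866. Reject H₀.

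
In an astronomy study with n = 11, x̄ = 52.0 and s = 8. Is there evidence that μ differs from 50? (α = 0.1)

t = (x̄ - μ₀)/(s/√n) = (52.0 - 50)/(8/√11) = 0.829. df = 10, critical t = ±1.812. Fail to reject H₀.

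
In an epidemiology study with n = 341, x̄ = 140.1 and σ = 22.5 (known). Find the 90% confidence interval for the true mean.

CI = x̄ ± z*(σ/√n) = 140.1 ± 1.645(22.5/√341) = 140.1 ± 2.0 = (138.1, 142.1)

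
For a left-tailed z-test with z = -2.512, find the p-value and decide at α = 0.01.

p = P(Z < -2.512) = Φ(-2.512) ≈ 0.006. Since p < 0.01, reject H₀ (significant) at α = 0.01.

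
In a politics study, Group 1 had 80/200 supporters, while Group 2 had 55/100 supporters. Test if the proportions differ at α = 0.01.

p̂₁ = 0.4, p̂₂ = 0.55, pooled p̂ = 0.45. z = -2.462. Critical: ±2.576. Fail to reject H₀.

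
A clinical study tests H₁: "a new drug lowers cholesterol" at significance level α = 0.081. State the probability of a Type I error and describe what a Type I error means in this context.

P(Type I error) = α = 0.081. A Type I error is rejecting H₀ when H₀ is actually true (false positive) — here, concluding that a new drug lowers cholesterol when in fact this is not the case. Consequence: approving an ineffective drug — patients take a useless medication and may skip effective alternatives.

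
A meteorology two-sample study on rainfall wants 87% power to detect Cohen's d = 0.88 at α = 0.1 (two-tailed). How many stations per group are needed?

z_{α/2} = 1.645, z_β = Φ⁻¹(0.87) = 1.126. For large effect (d = 0.88): n per group = 2(z_{α/2} + z_β)²/d² = 2(1.645 + 1.126)²/0.88² = 19.8 → 20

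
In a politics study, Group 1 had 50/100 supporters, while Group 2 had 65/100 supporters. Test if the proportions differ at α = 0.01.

p̂₁ = 0.5, p̂₂ = 0.65, pooled p̂ = 0.575. z = -2.146. Critical: ±2.576. Fail to reject H₀.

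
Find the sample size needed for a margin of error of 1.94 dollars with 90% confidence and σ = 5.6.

n = (z*σ/E)² = (1.645×5.6/1.94)² = 22.5 → n = 23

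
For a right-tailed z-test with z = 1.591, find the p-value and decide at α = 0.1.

p = P(Z > 1.591) = 1 - Φ(1.591) ≈ 0.0558. Since p < 0.1, reject H₀ (significant) at α = 0.1.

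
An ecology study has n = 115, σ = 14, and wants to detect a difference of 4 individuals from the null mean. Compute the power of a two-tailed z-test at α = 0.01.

SE = σ/√n = 14/√115 = 1.306. Non-centrality λ = d/SE = 4/1.306 = 3.064. Power ≈ Φ(λ - z_{α/2}) = Φ(3.064 - 2.576) = Φ(0.488) = 0.687.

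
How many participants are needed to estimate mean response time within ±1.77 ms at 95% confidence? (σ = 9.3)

n = (z*σ/E)² = (1.96×9.3/1.77)² = 106.1 → n = 107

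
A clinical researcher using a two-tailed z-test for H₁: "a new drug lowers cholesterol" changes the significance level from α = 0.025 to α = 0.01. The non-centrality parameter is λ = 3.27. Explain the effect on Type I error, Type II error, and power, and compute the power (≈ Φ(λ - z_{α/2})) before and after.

Decreasing α from 0.025 to 0.01:
• Type I error rate decreases (α is the Type I rate by definition).
• Critical value moves from z_{α/2} = 2.241 to 2.576, so power = Φ(λ - z_{α/2}) goes from Φ(3.27 - 2.241) = 0.848 to Φ(3.27 - 2.576) = 0.756.
• Type II error rate β = 1 - power therefore increases (0.152 → 0.244).
Appropriate when false positives are costly — here, approving an ineffective drug — patients take a useless medication and may skip effective alternatives.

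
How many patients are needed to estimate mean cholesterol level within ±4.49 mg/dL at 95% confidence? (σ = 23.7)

n = (z*σ/E)² = (1.96×23.7/4.49)² = 107.03 → n = 108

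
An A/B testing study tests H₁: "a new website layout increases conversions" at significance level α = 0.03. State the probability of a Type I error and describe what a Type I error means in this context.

P(Type I error) = α = 0.03. A Type I error is rejecting H₀ when H₀ is actually true (false positive) — here, concluding that a new website layout increases conversions when in fact this is not the case. Consequence: rolling out a layout that doesn't actually help — wasted engineering effort.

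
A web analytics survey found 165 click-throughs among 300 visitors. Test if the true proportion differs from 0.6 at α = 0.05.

p̂ = 0.55, p₀ = 0.6. z = (p̂ - p₀)/√(p₀(1-p₀)/n) = -1.768. Critical: ±1.96. Fail to reject H₀.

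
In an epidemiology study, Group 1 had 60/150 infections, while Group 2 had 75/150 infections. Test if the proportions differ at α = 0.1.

p̂₁ = 0.4, p̂₂ = 0.5, pooled p̂ = 0.45. z = -1.741. Critical: ±1.645. Reject H₀.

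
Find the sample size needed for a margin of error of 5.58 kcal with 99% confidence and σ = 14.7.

n = (z*σ/E)² = (2.576×14.7/5.58)² = 46.1 → n = 47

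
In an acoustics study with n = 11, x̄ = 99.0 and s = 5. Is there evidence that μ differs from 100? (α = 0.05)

t = (x̄ - μ₀)/(s/√n) = (99.0 - 100)/(5/√11) = -0.663. df = 10, critical t = ±2.228. Fail to reject H₀.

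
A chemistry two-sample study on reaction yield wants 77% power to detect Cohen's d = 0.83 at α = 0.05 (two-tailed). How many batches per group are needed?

z_{α/2} = 1.96, z_β = Φ⁻¹(0.77) = 0.739. For large effect (d = 0.83): n per group = 2(z_{α/2} + z_β)²/d² = 2(1.96 + 0.739)²/0.83² = 21.1 → 22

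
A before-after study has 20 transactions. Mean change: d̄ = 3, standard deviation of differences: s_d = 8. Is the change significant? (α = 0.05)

t = d̄/(s_d/√n) = 3/(8/√20) = 1.677. df = 19, critical t = ±2.093. Fail to reject H₀.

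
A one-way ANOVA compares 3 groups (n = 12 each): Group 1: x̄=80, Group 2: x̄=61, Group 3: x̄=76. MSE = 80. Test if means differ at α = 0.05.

Grand mean = 72.33. SS_between = 2408.0, MS_between = 1204.0. F = 15.05, F_crit ≈ 3.285. Reject H₀.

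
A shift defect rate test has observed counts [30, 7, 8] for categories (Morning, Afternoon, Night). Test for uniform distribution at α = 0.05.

Expected = 15 each. χ² = Σ(O-E)²/E = 22.533. df = 2, critical value = 5.991. Reject H₀.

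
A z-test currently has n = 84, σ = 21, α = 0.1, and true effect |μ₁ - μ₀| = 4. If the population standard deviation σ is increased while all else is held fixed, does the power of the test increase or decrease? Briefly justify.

Power decreases: a larger σ inflates the standard error σ/√n, pulling the sampling distribution under H₁ back toward the critical value.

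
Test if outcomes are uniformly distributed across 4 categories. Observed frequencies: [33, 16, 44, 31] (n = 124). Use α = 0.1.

Expected = 31 each. χ² = Σ(O-E)²/E = 12.839. df = 3, critical value = 6.251. Reject H₀.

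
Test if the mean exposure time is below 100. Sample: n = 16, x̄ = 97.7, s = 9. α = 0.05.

t = (97.7 - 100)/(9/√16) = -1.022, df = 15. Critical t = -1.753. Fail to reject H₀.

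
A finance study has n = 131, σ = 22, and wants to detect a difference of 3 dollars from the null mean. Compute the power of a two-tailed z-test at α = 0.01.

SE = σ/√n = 22/√131 = 1.922. Non-centrality λ = d/SE = 3/1.922 = 1.561. Power ≈ Φ(λ - z_{α/2}) = Φ(1.561 - 2.576) = Φ(-1.015) = 0.155.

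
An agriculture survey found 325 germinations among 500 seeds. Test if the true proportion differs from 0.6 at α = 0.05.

p̂ = 0.65, p₀ = 0.6. z = (p̂ - p₀)/√(p₀(1-p₀)/n) = 2.282. Critical: ±1.96. Reject H₀.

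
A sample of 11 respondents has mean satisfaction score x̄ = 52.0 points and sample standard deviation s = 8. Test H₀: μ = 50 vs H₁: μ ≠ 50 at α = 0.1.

t = (x̄ - μ₀)/(s/√n) = (52.0 - 50)/(8/√11) = 0.829. df = 10, critical t = ±1.812. Fail to reject H₀.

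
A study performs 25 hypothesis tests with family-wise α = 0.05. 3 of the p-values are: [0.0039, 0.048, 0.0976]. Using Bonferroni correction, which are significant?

Bonferroni α = 0.05/25 = 0.002. None of the given p-values are significant.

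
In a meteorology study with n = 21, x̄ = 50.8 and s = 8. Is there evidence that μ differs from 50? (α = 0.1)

t = (x̄ - μ₀)/(s/√n) = (50.8 - 50)/(8/√21) = 0.458. df = 20, critical t = ±1.725. Fail to reject H₀.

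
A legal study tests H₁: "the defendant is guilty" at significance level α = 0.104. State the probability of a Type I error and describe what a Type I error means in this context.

P(Type I error) = α = 0.104. A Type I error is rejecting H₀ when H₀ is actually true (false positive) — here, concluding that the defendant is guilty when in fact this is not the case. Consequence: convicting an innocent person.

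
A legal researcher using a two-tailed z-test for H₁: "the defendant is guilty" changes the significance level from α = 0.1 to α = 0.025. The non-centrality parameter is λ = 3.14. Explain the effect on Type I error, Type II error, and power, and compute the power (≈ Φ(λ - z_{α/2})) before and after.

Decreasing α from 0.1 to 0.025:
• Type I error rate decreases (α is the Type I rate by definition).
• Critical value moves from z_{α/2} = 1.645 to 2.241, so power = Φ(λ - z_{α/2}) goes from Φ(3.14 - 1.645) = 0.933 to Φ(3.14 - 2.241) = 0.816.
• Type II error rate β = 1 - power therefore increases (0.067 → 0.184).
Appropriate when false positives are costly — here, convicting an innocent person.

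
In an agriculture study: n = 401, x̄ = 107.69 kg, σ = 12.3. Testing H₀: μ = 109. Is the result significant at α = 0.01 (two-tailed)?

z = (107.69 - 109)/(12.3/√401) = -2.133. Since |z| ≤ 2.576, not significant at α = 0.01.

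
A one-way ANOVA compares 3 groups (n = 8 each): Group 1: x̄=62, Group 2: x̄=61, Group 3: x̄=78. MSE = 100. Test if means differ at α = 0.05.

Grand mean = 67.0. SS_between = 1456.0, MS_between = 728.0. F = 7.28, F_crit ≈ 3.467. Reject H₀.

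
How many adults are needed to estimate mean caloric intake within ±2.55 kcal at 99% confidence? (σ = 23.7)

n = (z*σ/E)² = (2.576×23.7/2.55)² = 573.2 → n = 574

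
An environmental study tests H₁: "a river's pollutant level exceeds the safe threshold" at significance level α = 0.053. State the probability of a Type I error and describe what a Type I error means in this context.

P(Type I error) = α = 0.053. A Type I error is rejecting H₀ when H₀ is actually true (false positive) — here, concluding that a river's pollutant level exceeds the safe threshold when in fact this is not the case. Consequence: shutting down a compliant factory unnecessarily.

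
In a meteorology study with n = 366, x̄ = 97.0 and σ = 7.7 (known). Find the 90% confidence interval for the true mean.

CI = x̄ ± z*(σ/√n) = 97.0 ± 1.645(7.7/√366) = 97.0 ± 0.66 = (96.34, 97.66)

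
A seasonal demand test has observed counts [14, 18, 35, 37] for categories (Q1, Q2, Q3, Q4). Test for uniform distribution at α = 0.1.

Expected = 26 each. χ² = Σ(O-E)²/E = 15.769. df = 3, critical value = 6.251. Reject H₀.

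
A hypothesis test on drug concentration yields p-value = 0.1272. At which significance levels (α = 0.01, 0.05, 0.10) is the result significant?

p = 0.1272. Not significant at any of the given levels.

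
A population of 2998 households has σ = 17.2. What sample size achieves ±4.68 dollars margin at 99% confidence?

Without FPC: n₀ = (2.576×17.2/4.68)² = 89.631. With FPC: n = n₀N/(n₀+N-1) = 87.1 → n = 88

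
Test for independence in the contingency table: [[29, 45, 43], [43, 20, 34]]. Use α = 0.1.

χ² = 11.622. df = 2, critical = 4.605. Reject H₀. Variables are dependent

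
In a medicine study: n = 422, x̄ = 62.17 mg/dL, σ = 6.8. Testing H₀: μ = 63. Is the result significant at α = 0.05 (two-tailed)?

z = (62.17 - 63)/(6.8/√422) = -2.507. Since |z| > 1.96, significant at α = 0.05.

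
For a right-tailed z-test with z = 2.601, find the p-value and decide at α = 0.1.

p = P(Z > 2.601) = 1 - Φ(2.601) ≈ 0.0046. Since p < 0.1, reject H₀ (significant) at α = 0.1.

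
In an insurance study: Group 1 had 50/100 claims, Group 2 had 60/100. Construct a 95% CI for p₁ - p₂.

p̂₁ = 0.5, p̂₂ = 0.6. Difference = -0.1. CI = (-0.237, 0.037)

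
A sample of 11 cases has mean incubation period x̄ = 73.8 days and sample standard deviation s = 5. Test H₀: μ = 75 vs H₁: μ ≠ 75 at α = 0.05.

t = (x̄ - μ₀)/(s/√n) = (73.8 - 75)/(5/√11) = -0.796. df = 10, critical t = ±2.228. Fail to reject H₀.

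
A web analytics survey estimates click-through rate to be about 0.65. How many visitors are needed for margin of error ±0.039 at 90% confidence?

n = z²p(1-p)/E² = 1.645²×0.65×0.35/0.039² = 404.7 → n = 405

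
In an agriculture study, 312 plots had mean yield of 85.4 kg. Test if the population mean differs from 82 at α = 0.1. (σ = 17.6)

z = (x̄ - μ₀)/(σ/√n) = (85.4 - 82)/(17.6/√312) = 3.412. Critical value: ±1.645. Since |3.412| > 1.645, Reject H₀.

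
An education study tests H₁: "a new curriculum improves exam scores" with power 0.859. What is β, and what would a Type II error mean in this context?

β = 1 - power = 1 - 0.859 = 0.141. A Type II error is failing to reject H₀ when H₀ is false (false negative) — here, failing to conclude that a new curriculum improves exam scores when in fact it is true. Consequence: keeping the old curriculum when the new one would have helped students.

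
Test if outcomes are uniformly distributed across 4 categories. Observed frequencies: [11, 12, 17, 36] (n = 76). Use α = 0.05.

Expected = 19 each. χ² = Σ(O-E)²/E = 21.368. df = 3, critical value = 7.815. Reject H₀.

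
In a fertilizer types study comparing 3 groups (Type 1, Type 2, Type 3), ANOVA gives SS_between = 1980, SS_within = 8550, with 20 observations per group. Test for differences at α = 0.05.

df_between = 2, df_within = 57. F = MS_between/MS_within = 990.0/150.0 = 6.6. F_crit ≈ 3.159. Reject H₀. At least one mean differs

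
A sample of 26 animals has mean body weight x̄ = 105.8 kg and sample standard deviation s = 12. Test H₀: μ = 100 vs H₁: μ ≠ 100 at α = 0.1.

t = (x̄ - μ₀)/(s/√n) = (105.8 - 100)/(12/√26) = 2.465. df = 25, critical t = ±1.708. Reject H₀.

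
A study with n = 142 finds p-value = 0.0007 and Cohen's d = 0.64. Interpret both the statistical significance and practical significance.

Statistically significant (p = 0.0007 < 0.05). Cohen's d = 0.64 indicates a medium effect size. Both statistical and practical significance should be considered.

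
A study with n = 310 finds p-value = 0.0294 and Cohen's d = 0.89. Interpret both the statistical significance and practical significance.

Statistically significant (p = 0.0294 < 0.05). Cohen's d = 0.89 indicates a large effect size. Both statistical and practical significance should be considered.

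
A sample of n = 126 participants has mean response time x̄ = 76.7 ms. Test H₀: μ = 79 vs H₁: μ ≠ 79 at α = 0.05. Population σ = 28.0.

z = (x̄ - μ₀)/(σ/√n) = (76.7 - 79)/(28.0/√126) = -0.922. Critical value: ±1.96. Since |-0.922| ≤ 1.96, Fail to reject H₀.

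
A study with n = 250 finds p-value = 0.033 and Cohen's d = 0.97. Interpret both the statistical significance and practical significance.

Statistically significant (p = 0.033 < 0.05). Cohen's d = 0.97 indicates a large effect size. Both statistical and practical significance should be considered.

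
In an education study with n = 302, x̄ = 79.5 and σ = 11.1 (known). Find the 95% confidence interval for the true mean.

CI = x̄ ± z*(σ/√n) = 79.5 ± 1.96(11.1/√302) = 79.5 ± 1.25 = (78.25, 80.75)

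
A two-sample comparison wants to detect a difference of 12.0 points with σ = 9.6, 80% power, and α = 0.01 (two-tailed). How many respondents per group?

n per group = 2(z_α/2 + z_β)²σ²/d² = 2×(2.576 + 0.84)²×9.6²/12.0² = 14.9 → n = 15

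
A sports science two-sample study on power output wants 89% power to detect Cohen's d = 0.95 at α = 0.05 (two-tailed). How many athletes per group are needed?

z_{α/2} = 1.96, z_β = Φ⁻¹(0.89) = 1.227. For large effect (d = 0.95): n per group = 2(z_{α/2} + z_β)²/d² = 2(1.96 + 1.227)²/0.95² = 22.5 → 23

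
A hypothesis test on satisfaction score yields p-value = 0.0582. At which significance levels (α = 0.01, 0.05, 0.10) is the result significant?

p = 0.0582. Significant at: α = 0.1.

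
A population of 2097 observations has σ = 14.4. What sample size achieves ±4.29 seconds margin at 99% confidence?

Without FPC: n₀ = (2.576×14.4/4.29)² = 74.766. With FPC: n = n₀N/(n₀+N-1) = 72.2 → n = 73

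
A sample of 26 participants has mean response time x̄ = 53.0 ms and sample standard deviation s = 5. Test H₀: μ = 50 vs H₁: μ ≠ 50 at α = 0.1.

t = (x̄ - μ₀)/(s/√n) = (53.0 - 50)/(5/√26) = 3.059. df = 25, critical t = ±1.708. Reject H₀.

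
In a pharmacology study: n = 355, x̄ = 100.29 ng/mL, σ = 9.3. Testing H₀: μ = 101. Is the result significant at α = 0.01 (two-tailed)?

z = (100.29 - 101)/(9.3/√355) = -1.438. Since |z| ≤ 2.576, not significant at α = 0.01.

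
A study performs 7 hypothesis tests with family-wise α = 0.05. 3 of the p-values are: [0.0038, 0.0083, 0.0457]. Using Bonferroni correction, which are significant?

Bonferroni α = 0.05/7 = 0.00714. Significant p-values: [0.0038]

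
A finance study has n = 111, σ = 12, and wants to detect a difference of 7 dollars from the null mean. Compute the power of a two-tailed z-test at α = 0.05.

SE = σ/√n = 12/√111 = 1.139. Non-centrality λ = d/SE = 7/1.139 = 6.146. Power ≈ Φ(λ - z_{α/2}) = Φ(6.146 - 1.96) = Φ(4.186) = 1.0.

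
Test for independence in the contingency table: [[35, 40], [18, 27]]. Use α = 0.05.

χ² = 0.507. df = 1, critical = 3.841. Fail to reject H₀. No evidence of dependence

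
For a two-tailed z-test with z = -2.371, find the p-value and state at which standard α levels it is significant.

p = 2·P(Z > |-2.371|) = 2·(1 - Φ(2.371)) ≈ 0.0177. Significant at α = 0.1; Significant at α = 0.05.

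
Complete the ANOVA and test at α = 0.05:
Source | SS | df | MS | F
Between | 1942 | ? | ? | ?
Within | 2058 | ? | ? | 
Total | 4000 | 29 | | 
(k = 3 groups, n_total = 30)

df_between = 2, df_within = 27. MS_between = 971.0, MS_within = 76.22. F = 12.739, F_crit ≈ 3.354. Reject H₀.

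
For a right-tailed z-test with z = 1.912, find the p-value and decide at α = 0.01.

p = P(Z > 1.912) = 1 - Φ(1.912) ≈ 0.0279. Since p ≥ 0.01, fail to reject H₀ (not significant) at α = 0.01.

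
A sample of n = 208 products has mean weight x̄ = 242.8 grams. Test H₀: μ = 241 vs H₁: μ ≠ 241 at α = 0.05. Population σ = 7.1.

z = (x̄ - μ₀)/(σ/√n) = (242.8 - 241)/(7.1/√208) = 3.656. Critical value: ±1.96. Since |3.656| > 1.96, Reject H₀.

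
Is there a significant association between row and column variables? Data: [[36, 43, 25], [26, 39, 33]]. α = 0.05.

χ² = 2.736. df = 2, critical = 5.991. Fail to reject H₀. No evidence of dependence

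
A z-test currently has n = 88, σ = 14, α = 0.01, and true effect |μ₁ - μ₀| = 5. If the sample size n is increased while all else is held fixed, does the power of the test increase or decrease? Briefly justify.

Power increases: a larger n shrinks the standard error σ/√n, moving the sampling distribution under H₁ further from the critical value.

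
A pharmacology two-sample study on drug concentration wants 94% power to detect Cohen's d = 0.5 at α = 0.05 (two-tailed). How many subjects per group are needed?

z_{α/2} = 1.96, z_β = Φ⁻¹(0.94) = 1.555. For medium effect (d = 0.5): n per group = 2(z_{α/2} + z_β)²/d² = 2(1.96 + 1.555)²/0.5² = 98.8 → 99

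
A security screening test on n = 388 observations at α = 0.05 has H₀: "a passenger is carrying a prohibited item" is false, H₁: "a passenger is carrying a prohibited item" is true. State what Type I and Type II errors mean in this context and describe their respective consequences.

Type I (false positive): concluding that a passenger is carrying a prohibited item when it is not — detaining an innocent passenger — delay and inconvenience. Type II (false negative): failing to conclude that a passenger is carrying a prohibited item when it is — letting a prohibited item through — security breach. Which is costlier depends on domain priorities and is a judgement call rather than a statistical fact.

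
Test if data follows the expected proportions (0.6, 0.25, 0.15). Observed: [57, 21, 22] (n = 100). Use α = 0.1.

Expected: [60.0, 25.0, 15.0]. χ² = 4.057. df = 2, critical = 4.605. Fail to reject H₀.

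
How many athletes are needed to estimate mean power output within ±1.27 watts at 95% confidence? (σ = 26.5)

n = (z*σ/E)² = (1.96×26.5/1.27)² = 1672.6 → n = 1673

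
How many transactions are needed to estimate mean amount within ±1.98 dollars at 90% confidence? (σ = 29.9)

n = (z*σ/E)² = (1.645×29.9/1.98)² = 617.1 → n = 618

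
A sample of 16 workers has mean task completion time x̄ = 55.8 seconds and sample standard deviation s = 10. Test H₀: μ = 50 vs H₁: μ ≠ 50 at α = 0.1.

t = (x̄ - μ₀)/(s/√n) = (55.8 - 50)/(10/√16) = 2.32. df = 15, critical t = ±1.753. Reject H₀.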